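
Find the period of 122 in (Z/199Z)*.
99

199 is prime, so ord(122) divides φ(199) = 198.
Divisors of 198: 1, 2, 3, 6, 9, 11, 18, 22, 33, 66, 99, 198.
Repeated squaring: 122^1 ≡ 122, 122^2 ≡ 158, 122^4 ≡ 89, 122^8 ≡ 160, 122^16 ≡ 128, 122^32 ≡ 66, 122^64 ≡ 177, 122^128 ≡ 86 (mod 199).
Test 122^d mod 199 for each divisor d in increasing order:
122^1 ≡ 122
122^2 ≡ 158
122^3 = 122^2·122^1 ≡ 172
122^6 = 122^4·122^2 ≡ 132
122^9 = 122^8·122^1 ≡ 18
122^11 = 122^8·122^2·122^1 ≡ 58
122^18 = 122^16·122^2 ≡ 125
122^22 = 122^16·122^4·122^2 ≡ 180
122^33 = 122^32·122^1 ≡ 92
122^66 = 122^64·122^2 ≡ 106
122^99 = 122^64·122^32·122^2·122^1 ≡ 1  ← first divisor giving 1
The order is 99.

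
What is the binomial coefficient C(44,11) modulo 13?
0

Using Lucas' theorem:
Write n=44 and k=11 in base 13:
n in base 13: [3, 5]
k in base 13: [0, 11]
C(44,11) mod 13 = ∏ C(n_i, k_i) mod 13
Digit binomials (mod 13): C(3,0) = 1; C(5,11) = 0 (k_i > n_i)
Product: 1 × 0 = 0 ≡ 0 (mod 13)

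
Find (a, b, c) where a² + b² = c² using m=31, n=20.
(561, 1240, 1361)

Euclid's formula: a = m² - n², b = 2mn, c = m² + n²
m = 31, n = 20
a = 31² - 20² = 961 - 400 = 561
b = 2 × 31 × 20 = 1240
c = 31² + 20² = 961 + 400 = 1361
Verification: 561² + 1240² = 314721 + 1537600 = 1852321 = 1361² ✓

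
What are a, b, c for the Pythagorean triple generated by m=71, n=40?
(3441, 5680, 6641)

Euclid's formula: a = m² - n², b = 2mn, c = m² + n²
m = 71, n = 40
a = 71² - 40² = 5041 - 1600 = 3441
b = 2 × 71 × 40 = 5680
c = 71² + 40² = 5041 + 1600 = 6641
Verification: 3441² + 5680² = 11840481 + 32262400 = 44102881 = 6641² ✓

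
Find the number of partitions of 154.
60356673280

p(n) counts ways to write n as a sum of positive integers (order ignored).
Euler's pentagonal recurrence: p(k) = p(k-1) + p(k-2) - p(k-5) - p(k-7) + p(k-12) + p(k-15) - ... (offsets j(3j∓1)/2, signs ++--, p(0)=1, p(<0)=0).
DP table for k = 0..153: p(0)=1, p(1)=1, p(2)=2, p(3)=3, p(4)=5, p(5)=7, p(6)=11, p(7)=15, p(8)=22, p(9)=30, p(10)=42, p(11)=56, p(12)=77, p(13)=101, p(14)=135, p(15)=176, p(16)=231, p(17)=297, p(18)=385, p(19)=490, p(20)=627, p(21)=792, p(22)=1002, p(23)=1255, p(24)=1575, p(25)=1958, p(26)=2436, p(27)=3010, p(28)=3718, p(29)=4565, p(30)=5604, p(31)=6842, p(32)=8349, p(33)=10143, p(34)=12310, p(35)=14883, p(36)=17977, p(37)=21637, p(38)=26015, p(39)=31185, p(40)=37338, p(41)=44583, p(42)=53174, p(43)=63261, p(44)=75175, p(45)=89134, p(46)=105558, p(47)=124754, p(48)=147273, p(49)=173525, p(50)=204226, p(51)=239943, p(52)=281589, p(53)=329931, p(54)=386155, p(55)=451276, p(56)=526823, p(57)=614154, p(58)=715220, p(59)=831820, p(60)=966467, p(61)=1121505, p(62)=1300156, p(63)=1505499, p(64)=1741630, p(65)=2012558, p(66)=2323520, p(67)=2679689, p(68)=3087735, p(69)=3554345, p(70)=4087968, p(71)=4697205, p(72)=5392783, p(73)=6185689, p(74)=7089500, p(75)=8118264, p(76)=9289091, p(77)=10619863, p(78)=12132164, p(79)=13848650, p(80)=15796476, p(81)=18004327, p(82)=20506255, p(83)=23338469, p(84)=26543660, p(85)=30167357, p(86)=34262962, p(87)=38887673, p(88)=44108109, p(89)=49995925, p(90)=56634173, p(91)=64112359, p(92)=72533807, p(93)=82010177, p(94)=92669720, p(95)=104651419, p(96)=118114304, p(97)=133230930, p(98)=150198136, p(99)=169229875, p(100)=190569292, p(101)=214481126, p(102)=241265379, p(103)=271248950, p(104)=304801365, p(105)=342325709, p(106)=384276336, p(107)=431149389, p(108)=483502844, p(109)=541946240, p(110)=607163746, p(111)=679903203, p(112)=761002156, p(113)=851376628, p(114)=952050665, p(115)=1064144451, p(116)=1188908248, p(117)=1327710076, p(118)=1482074143, p(119)=1653668665, p(120)=1844349560, p(121)=2056148051, p(122)=2291320912, p(123)=2552338241, p(124)=2841940500, p(125)=3163127352, p(126)=3519222692, p(127)=3913864295, p(128)=4351078600, p(129)=4835271870, p(130)=5371315400, p(131)=5964539504, p(132)=6620830889, p(133)=7346629512, p(134)=8149040695, p(135)=9035836076, p(136)=10015581680, p(137)=11097645016, p(138)=12292341831, p(139)=13610949895, p(140)=15065878135, p(141)=16670689208, p(142)=18440293320, p(143)=20390982757, p(144)=22540654445, p(145)=24908858009, p(146)=27517052599, p(147)=30388671978, p(148)=33549419497, p(149)=37027355200, p(150)=40853235313, p(151)=45060624582, p(152)=49686288421, p(153)=54770336324.
Final step: p(154) = p(153) + p(152) - p(149) - p(147) + p(142) + p(139) - p(132) - p(128) + p(119) + p(114) - p(103) - p(97) + p(84) + p(77) - p(62) - p(54) + p(37) + p(28) - p(9)
= 54770336324 + 49686288421 - 37027355200 - 30388671978 + 18440293320 + 13610949895 - 6620830889 - 4351078600 + 1653668665 + 952050665 - 271248950 - 133230930 + 26543660 + 10619863 - 1300156 - 386155 + 21637 + 3718 - 30
= 60356673280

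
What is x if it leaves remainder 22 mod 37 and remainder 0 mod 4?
96

Using Chinese Remainder Theorem:
M = 37 × 4 = 148
M1 = 4, M2 = 37
y1 = 4^(-1) mod 37 = 28
y2 = 37^(-1) mod 4 = 1
x = (22×4×28 + 0×37×1) mod 148 = 96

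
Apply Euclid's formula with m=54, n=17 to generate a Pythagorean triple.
(2627, 1836, 3205)

Euclid's formula: a = m² - n², b = 2mn, c = m² + n²
m = 54, n = 17
a = 54² - 17² = 2916 - 289 = 2627
b = 2 × 54 × 17 = 1836
c = 54² + 17² = 2916 + 289 = 3205
Verification: 2627² + 1836² = 6901129 + 3370896 = 10272025 = 3205² ✓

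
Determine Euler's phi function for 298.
148

298 = 2 × 149
φ(n) = n × ∏(1 - 1/p) for each prime p dividing n
φ(298) = 298 × (1 - 1/2) × (1 - 1/149) = 148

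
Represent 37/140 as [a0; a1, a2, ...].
[0; 3, 1, 3, 1, 1, 1, 2]

Euclidean algorithm steps:
37 = 0 × 140 + 37
140 = 3 × 37 + 29
37 = 1 × 29 + 8
29 = 3 × 8 + 5
8 = 1 × 5 + 3
5 = 1 × 3 + 2
3 = 1 × 2 + 1
2 = 2 × 1 + 0
Continued fraction: [0; 3, 1, 3, 1, 1, 1, 2]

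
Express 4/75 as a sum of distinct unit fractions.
1/19 + 1/1425

Greedy algorithm:
4/75: ceiling(75/4) = 19, use 1/19
1/1425: ceiling(1425/1) = 1425, use 1/1425
Result: 4/75 = 1/19 + 1/1425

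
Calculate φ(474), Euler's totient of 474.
156

474 = 2 × 3 × 79
φ(n) = n × ∏(1 - 1/p) for each prime p dividing n
φ(474) = 474 × (1 - 1/2) × (1 - 1/3) × (1 - 1/79) = 156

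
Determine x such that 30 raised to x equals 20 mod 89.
74

Baby-step giant-step with step n = ⌈√89⌉ = 10.
Baby steps 30^j mod 89 (j:value) for j=0..9: 0:1, 1:30, 2:10, 3:33, 4:11, 5:63, 6:21, 7:7, 8:32, 9:70.
Giant-step multiplier: 30^(-10) ≡ 30^(88-10) = 30^78 ≡ 42 (mod 89).
Giant steps γ_i = 20·42^i mod 89: γ_0=20, γ_1=39, γ_2=36, γ_3=88, γ_4=47, γ_5=16, γ_6=49, γ_7=11 (in table at j=4).
x = i·n + j = 7·10 + 4 = 74.
Check: 30^74 ≡ 20 (mod 89).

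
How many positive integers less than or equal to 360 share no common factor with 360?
96

360 = 2^3 × 3^2 × 5
φ(n) = n × ∏(1 - 1/p) for each prime p dividing n
φ(360) = 360 × (1 - 1/2) × (1 - 1/3) × (1 - 1/5) = 96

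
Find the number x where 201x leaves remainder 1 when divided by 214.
181

gcd(201, 214) = 1, so the inverse exists.
Extended Euclidean algorithm on (214, 201):
214 = 1 × 201 + 13  ⟹  13 = (1)·214 + (-1)·201
201 = 15 × 13 + 6  ⟹  6 = (-15)·214 + (16)·201
13 = 2 × 6 + 1  ⟹  1 = (31)·214 + (-33)·201
So (-33)·201 ≡ 1 (mod 214), i.e. 201^(-1) ≡ -33 ≡ 181 (mod 214).
Check: 201 × 181 = 36381 ≡ 1 (mod 214)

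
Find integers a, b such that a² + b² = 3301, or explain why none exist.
30² + 49² (a=30, b=49)

Factorization: 3301 = 3301
By Fermat: n is sum of two squares iff every prime p ≡ 3 (mod 4) appears to even power.
All primes ≡ 3 (mod 4) appear to even power.
Search a = 0, 1, 2, … for 3301 - a² a perfect square: first hit at a = 30: 3301 - 900 = 2401 = 49².
3301 = 30² + 49² = 900 + 2401 ✓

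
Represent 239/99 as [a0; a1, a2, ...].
[2; 2, 2, 2, 2, 3]

Euclidean algorithm steps:
239 = 2 × 99 + 41
99 = 2 × 41 + 17
41 = 2 × 17 + 7
17 = 2 × 7 + 3
7 = 2 × 3 + 1
3 = 3 × 1 + 0
Continued fraction: [2; 2, 2, 2, 2, 3]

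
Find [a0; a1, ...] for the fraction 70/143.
[0; 2, 23, 3]

Euclidean algorithm steps:
70 = 0 × 143 + 70
143 = 2 × 70 + 3
70 = 23 × 3 + 1
3 = 3 × 1 + 0
Continued fraction: [0; 2, 23, 3]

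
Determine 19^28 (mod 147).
79

Repeated squaring. Binary of 28 = 11100.
19^1 ≡ 19 (mod 147); 19^2 ≡ 67 (mod 147); 19^4 ≡ 79 (mod 147); 19^8 ≡ 67 (mod 147); 19^16 ≡ 79 (mod 147)
19^28 = 19^4 × 19^8 × 19^16 ≡ 79 (mod 147)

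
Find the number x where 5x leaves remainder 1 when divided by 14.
3

gcd(5, 14) = 1, so the inverse exists.
Extended Euclidean algorithm on (14, 5):
14 = 2 × 5 + 4  ⟹  4 = (1)·14 + (-2)·5
5 = 1 × 4 + 1  ⟹  1 = (-1)·14 + (3)·5
So (3)·5 ≡ 1 (mod 14), i.e. 5^(-1) ≡ 3 (mod 14).
Check: 5 × 3 = 15 ≡ 1 (mod 14)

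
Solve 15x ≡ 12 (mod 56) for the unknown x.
x ≡ 12 (mod 56)

gcd(15, 56) = 1, which divides 12, so solutions exist.
Find 15^(-1) mod 56 by the extended Euclidean algorithm:
56 = 3 × 15 + 11  ⟹  11 = (1)·56 + (-3)·15
15 = 1 × 11 + 4  ⟹  4 = (-1)·56 + (4)·15
11 = 2 × 4 + 3  ⟹  3 = (3)·56 + (-11)·15
4 = 1 × 3 + 1  ⟹  1 = (-4)·56 + (15)·15
So (15)·15 ≡ 1 (mod 56), i.e. 15^(-1) ≡ 15 (mod 56).
x ≡ 15 × 12 = 180 ≡ 12 (mod 56).
Check: 15 × 12 = 180 ≡ 12 (mod 56).
Unique solution: x ≡ 12 (mod 56)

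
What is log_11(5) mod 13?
3

Baby-step giant-step with step n = ⌈√13⌉ = 4.
Baby steps 11^j mod 13 (j:value) for j=0..3: 0:1, 1:11, 2:4, 3:5.
h = 5 is already in the table at j=3, so x = 3.
Check: 11^3 ≡ 5 (mod 13).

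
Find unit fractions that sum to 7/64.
1/10 + 1/107 + 1/34240

Greedy algorithm:
7/64: ceiling(64/7) = 10, use 1/10
3/320: ceiling(320/3) = 107, use 1/107
1/34240: ceiling(34240/1) = 34240, use 1/34240
Result: 7/64 = 1/10 + 1/107 + 1/34240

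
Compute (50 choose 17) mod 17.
2

Using Lucas' theorem:
Write n=50 and k=17 in base 17:
n in base 17: [2, 16]
k in base 17: [1, 0]
C(50,17) mod 17 = ∏ C(n_i, k_i) mod 17
Digit binomials (mod 17): C(2,1) = 2; C(16,0) = 1
Product: 2 × 1 = 2 ≡ 2 (mod 17)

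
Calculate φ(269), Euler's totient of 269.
268

269 = 269
φ(n) = n × ∏(1 - 1/p) for each prime p dividing n
φ(269) = 269 × (1 - 1/269) = 268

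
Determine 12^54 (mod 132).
12

Repeated squaring. Binary of 54 = 110110.
12^1 ≡ 12 (mod 132); 12^2 ≡ 12 (mod 132); 12^4 ≡ 12 (mod 132); 12^8 ≡ 12 (mod 132); 12^16 ≡ 12 (mod 132); 12^32 ≡ 12 (mod 132)
12^54 = 12^2 × 12^4 × 12^16 × 12^32 ≡ 12 (mod 132)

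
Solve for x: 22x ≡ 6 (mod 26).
x ≡ 5 (mod 13)

gcd(22, 26) = 2, which divides 6, so solutions exist.
Divide through by 2: 11x ≡ 3 (mod 13).
Find 11^(-1) mod 13 by the extended Euclidean algorithm:
13 = 1 × 11 + 2  ⟹  2 = (1)·13 + (-1)·11
11 = 5 × 2 + 1  ⟹  1 = (-5)·13 + (6)·11
So (6)·11 ≡ 1 (mod 13), i.e. 11^(-1) ≡ 6 (mod 13).
x ≡ 6 × 3 = 18 ≡ 5 (mod 13).
Check: 22 × 5 = 110 ≡ 6 (mod 26).
x ≡ 5 (mod 13), giving 2 solutions mod 26.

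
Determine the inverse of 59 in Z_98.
5

gcd(59, 98) = 1, so the inverse exists.
Extended Euclidean algorithm on (98, 59):
98 = 1 × 59 + 39  ⟹  39 = (1)·98 + (-1)·59
59 = 1 × 39 + 20  ⟹  20 = (-1)·98 + (2)·59
39 = 1 × 20 + 19  ⟹  19 = (2)·98 + (-3)·59
20 = 1 × 19 + 1  ⟹  1 = (-3)·98 + (5)·59
So (5)·59 ≡ 1 (mod 98), i.e. 59^(-1) ≡ 5 (mod 98).
Check: 59 × 5 = 295 ≡ 1 (mod 98)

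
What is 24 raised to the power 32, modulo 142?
98

Repeated squaring. Binary of 32 = 100000.
24^1 ≡ 24 (mod 142); 24^2 ≡ 8 (mod 142); 24^4 ≡ 64 (mod 142); 24^8 ≡ 120 (mod 142); 24^16 ≡ 58 (mod 142); 24^32 ≡ 98 (mod 142)
24^32 = 24^32 ≡ 98 (mod 142)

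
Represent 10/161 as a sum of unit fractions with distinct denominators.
1/17 + 1/305 + 1/104349 + 1/12444139995

Greedy algorithm:
10/161: ceiling(161/10) = 17, use 1/17
9/2737: ceiling(2737/9) = 305, use 1/305
8/834785: ceiling(834785/8) = 104349, use 1/104349
1/12444139995: ceiling(12444139995/1) = 12444139995, use 1/12444139995
Result: 10/161 = 1/17 + 1/305 + 1/104349 + 1/12444139995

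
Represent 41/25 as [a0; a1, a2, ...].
[1; 1, 1, 1, 3, 2]

Euclidean algorithm steps:
41 = 1 × 25 + 16
25 = 1 × 16 + 9
16 = 1 × 9 + 7
9 = 1 × 7 + 2
7 = 3 × 2 + 1
2 = 2 × 1 + 0
Continued fraction: [1; 1, 1, 1, 3, 2]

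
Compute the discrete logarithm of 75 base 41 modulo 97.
72

Baby-step giant-step with step n = ⌈√97⌉ = 10.
Baby steps 41^j mod 97 (j:value) for j=0..9: 0:1, 1:41, 2:32, 3:51, 4:54, 5:80, 6:79, 7:38, 8:6, 9:52.
Giant-step multiplier: 41^(-10) ≡ 41^(96-10) = 41^86 ≡ 48 (mod 97).
Giant steps γ_i = 75·48^i mod 97: γ_0=75, γ_1=11, γ_2=43, γ_3=27, γ_4=35, γ_5=31, γ_6=33, γ_7=32 (in table at j=2).
x = i·n + j = 7·10 + 2 = 72.
Check: 41^72 ≡ 75 (mod 97).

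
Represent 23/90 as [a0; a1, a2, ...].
[0; 3, 1, 10, 2]

Euclidean algorithm steps:
23 = 0 × 90 + 23
90 = 3 × 23 + 21
23 = 1 × 21 + 2
21 = 10 × 2 + 1
2 = 2 × 1 + 0
Continued fraction: [0; 3, 1, 10, 2]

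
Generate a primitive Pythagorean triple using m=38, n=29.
(603, 2204, 2285)

Euclid's formula: a = m² - n², b = 2mn, c = m² + n²
m = 38, n = 29
a = 38² - 29² = 1444 - 841 = 603
b = 2 × 38 × 29 = 2204
c = 38² + 29² = 1444 + 841 = 2285
Verification: 603² + 2204² = 363609 + 4857616 = 5221225 = 2285² ✓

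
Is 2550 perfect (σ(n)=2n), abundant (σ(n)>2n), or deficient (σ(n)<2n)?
abundant

Proper divisors of 2550: sum = 1 + 2 + 3 + 5 + 6 + 10 + 15 + 17 + ... + 425 + 510 + 850 + 1275 (23 divisors) = 4146
Since 4146 > 2550, 2550 is abundant.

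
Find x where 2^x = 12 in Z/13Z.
6

Baby-step giant-step with step n = ⌈√13⌉ = 4.
Baby steps 2^j mod 13 (j:value) for j=0..3: 0:1, 1:2, 2:4, 3:8.
Giant-step multiplier: 2^(-4) ≡ 2^(12-4) = 2^8 ≡ 9 (mod 13).
Giant steps γ_i = 12·9^i mod 13: γ_0=12, γ_1=4 (in table at j=2).
x = i·n + j = 1·4 + 2 = 6.
Check: 2^6 ≡ 12 (mod 13).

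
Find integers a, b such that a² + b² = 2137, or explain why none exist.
29² + 36² (a=29, b=36)

Factorization: 2137 = 2137
By Fermat: n is sum of two squares iff every prime p ≡ 3 (mod 4) appears to even power.
All primes ≡ 3 (mod 4) appear to even power.
Search a = 0, 1, 2, … for 2137 - a² a perfect square: first hit at a = 29: 2137 - 841 = 1296 = 36².
2137 = 29² + 36² = 841 + 1296 ✓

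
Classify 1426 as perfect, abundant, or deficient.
deficient

Proper divisors of 1426: sum = 1 + 2 + 23 + 31 + 46 + 62 + 713 = 878
Since 878 < 1426, 1426 is deficient.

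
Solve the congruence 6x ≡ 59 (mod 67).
x ≡ 21 (mod 67)

gcd(6, 67) = 1, which divides 59, so solutions exist.
Find 6^(-1) mod 67 by the extended Euclidean algorithm:
67 = 11 × 6 + 1  ⟹  1 = (1)·67 + (-11)·6
So (-11)·6 ≡ 1 (mod 67), i.e. 6^(-1) ≡ -11 ≡ 56 (mod 67).
x ≡ 56 × 59 = 3304 ≡ 21 (mod 67).
Check: 6 × 21 = 126 ≡ 59 (mod 67).
Unique solution: x ≡ 21 (mod 67)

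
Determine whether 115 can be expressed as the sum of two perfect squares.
Not possible

Factorization: 115 = 5 × 23
By Fermat: n is sum of two squares iff every prime p ≡ 3 (mod 4) appears to even power.
Prime(s) ≡ 3 (mod 4) with odd exponent: [(23, 1)]
Therefore 115 cannot be expressed as a² + b².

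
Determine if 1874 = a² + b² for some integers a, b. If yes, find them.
5² + 43² (a=5, b=43)

Factorization: 1874 = 2 × 937
By Fermat: n is sum of two squares iff every prime p ≡ 3 (mod 4) appears to even power.
All primes ≡ 3 (mod 4) appear to even power.
Search a = 0, 1, 2, … for 1874 - a² a perfect square: first hit at a = 5: 1874 - 25 = 1849 = 43².
1874 = 5² + 43² = 25 + 1849 ✓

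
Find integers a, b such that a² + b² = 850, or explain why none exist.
3² + 29² (a=3, b=29)

Factorization: 850 = 2 × 5^2 × 17
By Fermat: n is sum of two squares iff every prime p ≡ 3 (mod 4) appears to even power.
All primes ≡ 3 (mod 4) appear to even power.
Search a = 0, 1, 2, … for 850 - a² a perfect square: first hit at a = 3: 850 - 9 = 841 = 29².
850 = 3² + 29² = 9 + 841 ✓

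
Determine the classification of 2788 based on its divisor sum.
deficient

Proper divisors of 2788: sum = 1 + 2 + 4 + 17 + 34 + 41 + 68 + 82 + 164 + 697 + 1394 = 2504
Since 2504 < 2788, 2788 is deficient.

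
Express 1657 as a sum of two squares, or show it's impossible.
19² + 36² (a=19, b=36)

Factorization: 1657 = 1657
By Fermat: n is sum of two squares iff every prime p ≡ 3 (mod 4) appears to even power.
All primes ≡ 3 (mod 4) appear to even power.
Search a = 0, 1, 2, … for 1657 - a² a perfect square: first hit at a = 19: 1657 - 361 = 1296 = 36².
1657 = 19² + 36² = 361 + 1296 ✓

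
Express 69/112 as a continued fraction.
[0; 1, 1, 1, 1, 1, 1, 8]

Euclidean algorithm steps:
69 = 0 × 112 + 69
112 = 1 × 69 + 43
69 = 1 × 43 + 26
43 = 1 × 26 + 17
26 = 1 × 17 + 9
17 = 1 × 9 + 8
9 = 1 × 8 + 1
8 = 8 × 1 + 0
Continued fraction: [0; 1, 1, 1, 1, 1, 1, 8]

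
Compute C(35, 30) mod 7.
0

Using Lucas' theorem:
Write n=35 and k=30 in base 7:
n in base 7: [5, 0]
k in base 7: [4, 2]
C(35,30) mod 7 = ∏ C(n_i, k_i) mod 7
Digit binomials (mod 7): C(5,4) = 5; C(0,2) = 0 (k_i > n_i)
Product: 5 × 0 = 0 ≡ 0 (mod 7)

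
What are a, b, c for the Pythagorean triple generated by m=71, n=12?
(4897, 1704, 5185)

Euclid's formula: a = m² - n², b = 2mn, c = m² + n²
m = 71, n = 12
a = 71² - 12² = 5041 - 144 = 4897
b = 2 × 71 × 12 = 1704
c = 71² + 12² = 5041 + 144 = 5185
Verification: 4897² + 1704² = 23980609 + 2903616 = 26884225 = 5185² ✓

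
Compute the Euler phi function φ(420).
96

420 = 2^2 × 3 × 5 × 7
φ(n) = n × ∏(1 - 1/p) for each prime p dividing n
φ(420) = 420 × (1 - 1/2) × (1 - 1/3) × (1 - 1/5) × (1 - 1/7) = 96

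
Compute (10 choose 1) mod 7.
3

Using Lucas' theorem:
Write n=10 and k=1 in base 7:
n in base 7: [1, 3]
k in base 7: [0, 1]
C(10,1) mod 7 = ∏ C(n_i, k_i) mod 7
Digit binomials (mod 7): C(1,0) = 1; C(3,1) = 3
Product: 1 × 3 = 3 ≡ 3 (mod 7)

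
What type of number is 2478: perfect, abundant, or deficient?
abundant

Proper divisors of 2478: sum = 1 + 2 + 3 + 6 + 7 + 14 + 21 + 42 + 59 + 118 + 177 + 354 + 413 + 826 + 1239 = 3282
Since 3282 > 2478, 2478 is abundant.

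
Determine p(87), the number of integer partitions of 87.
38887673

p(n) counts ways to write n as a sum of positive integers (order ignored).
Euler's pentagonal recurrence: p(k) = p(k-1) + p(k-2) - p(k-5) - p(k-7) + p(k-12) + p(k-15) - ... (offsets j(3j∓1)/2, signs ++--, p(0)=1, p(<0)=0).
DP table for k = 0..86: p(0)=1, p(1)=1, p(2)=2, p(3)=3, p(4)=5, p(5)=7, p(6)=11, p(7)=15, p(8)=22, p(9)=30, p(10)=42, p(11)=56, p(12)=77, p(13)=101, p(14)=135, p(15)=176, p(16)=231, p(17)=297, p(18)=385, p(19)=490, p(20)=627, p(21)=792, p(22)=1002, p(23)=1255, p(24)=1575, p(25)=1958, p(26)=2436, p(27)=3010, p(28)=3718, p(29)=4565, p(30)=5604, p(31)=6842, p(32)=8349, p(33)=10143, p(34)=12310, p(35)=14883, p(36)=17977, p(37)=21637, p(38)=26015, p(39)=31185, p(40)=37338, p(41)=44583, p(42)=53174, p(43)=63261, p(44)=75175, p(45)=89134, p(46)=105558, p(47)=124754, p(48)=147273, p(49)=173525, p(50)=204226, p(51)=239943, p(52)=281589, p(53)=329931, p(54)=386155, p(55)=451276, p(56)=526823, p(57)=614154, p(58)=715220, p(59)=831820, p(60)=966467, p(61)=1121505, p(62)=1300156, p(63)=1505499, p(64)=1741630, p(65)=2012558, p(66)=2323520, p(67)=2679689, p(68)=3087735, p(69)=3554345, p(70)=4087968, p(71)=4697205, p(72)=5392783, p(73)=6185689, p(74)=7089500, p(75)=8118264, p(76)=9289091, p(77)=10619863, p(78)=12132164, p(79)=13848650, p(80)=15796476, p(81)=18004327, p(82)=20506255, p(83)=23338469, p(84)=26543660, p(85)=30167357, p(86)=34262962.
Final step: p(87) = p(86) + p(85) - p(82) - p(80) + p(75) + p(72) - p(65) - p(61) + p(52) + p(47) - p(36) - p(30) + p(17) + p(10)
= 34262962 + 30167357 - 20506255 - 15796476 + 8118264 + 5392783 - 2012558 - 1121505 + 281589 + 124754 - 17977 - 5604 + 297 + 42
= 38887673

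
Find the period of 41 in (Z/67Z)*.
66

67 is prime, so ord(41) divides φ(67) = 66.
Divisors of 66: 1, 2, 3, 6, 11, 22, 33, 66.
Repeated squaring: 41^1 ≡ 41, 41^2 ≡ 6, 41^4 ≡ 36, 41^8 ≡ 23, 41^16 ≡ 60, 41^32 ≡ 49, 41^64 ≡ 56 (mod 67).
Test 41^d mod 67 for each divisor d in increasing order:
41^1 ≡ 41
41^2 ≡ 6
41^3 = 41^2·41^1 ≡ 45
41^6 = 41^4·41^2 ≡ 15
41^11 = 41^8·41^2·41^1 ≡ 30
41^22 = 41^16·41^4·41^2 ≡ 29
41^33 = 41^32·41^1 ≡ 66
41^66 = 41^64·41^2 ≡ 1  ← first divisor giving 1
The order is 66.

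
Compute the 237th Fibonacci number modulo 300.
242

Matrix identity: Q^n = [[F_(n+1), F_n], [F_n, F_(n-1)]] with Q = [[1,1],[1,0]].
n = 237 = 11101101₂. Square-and-multiply, entries mod 300:
Q^1 = [[1,1],[1,0]]
Q^3 = (Q^1)²·Q = [[3,2],[2,1]]
Q^7 = (Q^3)²·Q = [[21,13],[13,8]]
Q^14 = (Q^7)² = [[10,77],[77,233]]
Q^29 = (Q^14)²·Q = [[140,29],[29,111]]
Q^59 = (Q^29)²·Q = [[120,41],[41,79]]
Q^118 = (Q^59)² = [[181,59],[59,122]]
Q^237 = (Q^118)²·Q = [[119,242],[242,177]]
F_237 mod 300 = Q^237[0][1] = 242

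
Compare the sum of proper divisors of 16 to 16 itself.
deficient

Proper divisors of 16: sum = 1 + 2 + 4 + 8 = 15
Since 15 < 16, 16 is deficient.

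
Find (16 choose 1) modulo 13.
3

Using Lucas' theorem:
Write n=16 and k=1 in base 13:
n in base 13: [1, 3]
k in base 13: [0, 1]
C(16,1) mod 13 = ∏ C(n_i, k_i) mod 13
Digit binomials (mod 13): C(1,0) = 1; C(3,1) = 3
Product: 1 × 3 = 3 ≡ 3 (mod 13)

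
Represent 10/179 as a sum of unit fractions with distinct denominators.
1/18 + 1/3222

Greedy algorithm:
10/179: ceiling(179/10) = 18, use 1/18
1/3222: ceiling(3222/1) = 3222, use 1/3222
Result: 10/179 = 1/18 + 1/3222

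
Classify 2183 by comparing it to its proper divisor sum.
deficient

Proper divisors of 2183: sum = 1 + 37 + 59 = 97
Since 97 < 2183, 2183 is deficient.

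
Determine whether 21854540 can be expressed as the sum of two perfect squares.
Not possible

Factorization: 21854540 = 2^2 × 5 × 103^3
By Fermat: n is sum of two squares iff every prime p ≡ 3 (mod 4) appears to even power.
Prime(s) ≡ 3 (mod 4) with odd exponent: [(103, 3)]
Therefore 21854540 cannot be expressed as a² + b².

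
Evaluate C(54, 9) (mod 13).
0

Using Lucas' theorem:
Write n=54 and k=9 in base 13:
n in base 13: [4, 2]
k in base 13: [0, 9]
C(54,9) mod 13 = ∏ C(n_i, k_i) mod 13
Digit binomials (mod 13): C(4,0) = 1; C(2,9) = 0 (k_i > n_i)
Product: 1 × 0 = 0 ≡ 0 (mod 13)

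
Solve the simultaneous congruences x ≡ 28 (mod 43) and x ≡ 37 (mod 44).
1533

Using Chinese Remainder Theorem:
M = 43 × 44 = 1892
M1 = 44, M2 = 43
y1 = 44^(-1) mod 43 = 1
y2 = 43^(-1) mod 44 = 43
x = (28×44×1 + 37×43×43) mod 1892 = 1533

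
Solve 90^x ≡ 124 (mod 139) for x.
82

Baby-step giant-step with step n = ⌈√139⌉ = 12.
Baby steps 90^j mod 139 (j:value) for j=0..11: 0:1, 1:90, 2:38, 3:84, 4:54, 5:134, 6:106, 7:88, 8:136, 9:8, 10:25, 11:26.
Giant-step multiplier: 90^(-12) ≡ 90^(138-12) = 90^126 ≡ 6 (mod 139).
Giant steps γ_i = 124·6^i mod 139: γ_0=124, γ_1=49, γ_2=16, γ_3=96, γ_4=20, γ_5=120, γ_6=25 (in table at j=10).
x = i·n + j = 6·12 + 10 = 82.
Check: 90^82 ≡ 124 (mod 139).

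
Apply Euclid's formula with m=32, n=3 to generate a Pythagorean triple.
(1015, 192, 1033)

Euclid's formula: a = m² - n², b = 2mn, c = m² + n²
m = 32, n = 3
a = 32² - 3² = 1024 - 9 = 1015
b = 2 × 32 × 3 = 192
c = 32² + 3² = 1024 + 9 = 1033
Verification: 1015² + 192² = 1030225 + 36864 = 1067089 = 1033² ✓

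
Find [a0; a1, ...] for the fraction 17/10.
[1; 1, 2, 3]

Euclidean algorithm steps:
17 = 1 × 10 + 7
10 = 1 × 7 + 3
7 = 2 × 3 + 1
3 = 3 × 1 + 0
Continued fraction: [1; 1, 2, 3]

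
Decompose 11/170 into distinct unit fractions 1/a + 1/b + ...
1/16 + 1/454 + 1/308720

Greedy algorithm:
11/170: ceiling(170/11) = 16, use 1/16
3/1360: ceiling(1360/3) = 454, use 1/454
1/308720: ceiling(308720/1) = 308720, use 1/308720
Result: 11/170 = 1/16 + 1/454 + 1/308720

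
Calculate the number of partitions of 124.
2841940500

p(n) counts ways to write n as a sum of positive integers (order ignored).
Euler's pentagonal recurrence: p(k) = p(k-1) + p(k-2) - p(k-5) - p(k-7) + p(k-12) + p(k-15) - ... (offsets j(3j∓1)/2, signs ++--, p(0)=1, p(<0)=0).
DP table for k = 0..123: p(0)=1, p(1)=1, p(2)=2, p(3)=3, p(4)=5, p(5)=7, p(6)=11, p(7)=15, p(8)=22, p(9)=30, p(10)=42, p(11)=56, p(12)=77, p(13)=101, p(14)=135, p(15)=176, p(16)=231, p(17)=297, p(18)=385, p(19)=490, p(20)=627, p(21)=792, p(22)=1002, p(23)=1255, p(24)=1575, p(25)=1958, p(26)=2436, p(27)=3010, p(28)=3718, p(29)=4565, p(30)=5604, p(31)=6842, p(32)=8349, p(33)=10143, p(34)=12310, p(35)=14883, p(36)=17977, p(37)=21637, p(38)=26015, p(39)=31185, p(40)=37338, p(41)=44583, p(42)=53174, p(43)=63261, p(44)=75175, p(45)=89134, p(46)=105558, p(47)=124754, p(48)=147273, p(49)=173525, p(50)=204226, p(51)=239943, p(52)=281589, p(53)=329931, p(54)=386155, p(55)=451276, p(56)=526823, p(57)=614154, p(58)=715220, p(59)=831820, p(60)=966467, p(61)=1121505, p(62)=1300156, p(63)=1505499, p(64)=1741630, p(65)=2012558, p(66)=2323520, p(67)=2679689, p(68)=3087735, p(69)=3554345, p(70)=4087968, p(71)=4697205, p(72)=5392783, p(73)=6185689, p(74)=7089500, p(75)=8118264, p(76)=9289091, p(77)=10619863, p(78)=12132164, p(79)=13848650, p(80)=15796476, p(81)=18004327, p(82)=20506255, p(83)=23338469, p(84)=26543660, p(85)=30167357, p(86)=34262962, p(87)=38887673, p(88)=44108109, p(89)=49995925, p(90)=56634173, p(91)=64112359, p(92)=72533807, p(93)=82010177, p(94)=92669720, p(95)=104651419, p(96)=118114304, p(97)=133230930, p(98)=150198136, p(99)=169229875, p(100)=190569292, p(101)=214481126, p(102)=241265379, p(103)=271248950, p(104)=304801365, p(105)=342325709, p(106)=384276336, p(107)=431149389, p(108)=483502844, p(109)=541946240, p(110)=607163746, p(111)=679903203, p(112)=761002156, p(113)=851376628, p(114)=952050665, p(115)=1064144451, p(116)=1188908248, p(117)=1327710076, p(118)=1482074143, p(119)=1653668665, p(120)=1844349560, p(121)=2056148051, p(122)=2291320912, p(123)=2552338241.
Final step: p(124) = p(123) + p(122) - p(119) - p(117) + p(112) + p(109) - p(102) - p(98) + p(89) + p(84) - p(73) - p(67) + p(54) + p(47) - p(32) - p(24) + p(7)
= 2552338241 + 2291320912 - 1653668665 - 1327710076 + 761002156 + 541946240 - 241265379 - 150198136 + 49995925 + 26543660 - 6185689 - 2679689 + 386155 + 124754 - 8349 - 1575 + 15
= 2841940500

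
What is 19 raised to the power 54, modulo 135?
1

Repeated squaring. Binary of 54 = 110110.
19^1 ≡ 19 (mod 135); 19^2 ≡ 91 (mod 135); 19^4 ≡ 46 (mod 135); 19^8 ≡ 91 (mod 135); 19^16 ≡ 46 (mod 135); 19^32 ≡ 91 (mod 135)
19^54 = 19^2 × 19^4 × 19^16 × 19^32 ≡ 1 (mod 135)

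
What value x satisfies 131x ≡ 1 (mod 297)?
263

gcd(131, 297) = 1, so the inverse exists.
Extended Euclidean algorithm on (297, 131):
297 = 2 × 131 + 35  ⟹  35 = (1)·297 + (-2)·131
131 = 3 × 35 + 26  ⟹  26 = (-3)·297 + (7)·131
35 = 1 × 26 + 9  ⟹  9 = (4)·297 + (-9)·131
26 = 2 × 9 + 8  ⟹  8 = (-11)·297 + (25)·131
9 = 1 × 8 + 1  ⟹  1 = (15)·297 + (-34)·131
So (-34)·131 ≡ 1 (mod 297), i.e. 131^(-1) ≡ -34 ≡ 263 (mod 297).
Check: 131 × 263 = 34453 ≡ 1 (mod 297)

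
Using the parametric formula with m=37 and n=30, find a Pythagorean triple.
(469, 2220, 2269)

Euclid's formula: a = m² - n², b = 2mn, c = m² + n²
m = 37, n = 30
a = 37² - 30² = 1369 - 900 = 469
b = 2 × 37 × 30 = 2220
c = 37² + 30² = 1369 + 900 = 2269
Verification: 469² + 2220² = 219961 + 4928400 = 5148361 = 2269² ✓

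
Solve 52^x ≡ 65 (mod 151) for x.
63

Baby-step giant-step with step n = ⌈√151⌉ = 13.
Baby steps 52^j mod 151 (j:value) for j=0..12: 0:1, 1:52, 2:137, 3:27, 4:45, 5:75, 6:125, 7:7, 8:62, 9:53, 10:38, 11:13, 12:72.
Giant-step multiplier: 52^(-13) ≡ 52^(150-13) = 52^137 ≡ 112 (mod 151).
Giant steps γ_i = 65·112^i mod 151: γ_0=65, γ_1=32, γ_2=111, γ_3=50, γ_4=13 (in table at j=11).
x = i·n + j = 4·13 + 11 = 63.
Check: 52^63 ≡ 65 (mod 151).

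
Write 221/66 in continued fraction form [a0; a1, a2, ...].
[3; 2, 1, 6, 1, 2]

Euclidean algorithm steps:
221 = 3 × 66 + 23
66 = 2 × 23 + 20
23 = 1 × 20 + 3
20 = 6 × 3 + 2
3 = 1 × 2 + 1
2 = 2 × 1 + 0
Continued fraction: [3; 2, 1, 6, 1, 2]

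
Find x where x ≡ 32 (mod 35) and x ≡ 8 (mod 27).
872

Using Chinese Remainder Theorem:
M = 35 × 27 = 945
M1 = 27, M2 = 35
y1 = 27^(-1) mod 35 = 13
y2 = 35^(-1) mod 27 = 17
x = (32×27×13 + 8×35×17) mod 945 = 872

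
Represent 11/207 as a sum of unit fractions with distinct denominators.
1/19 + 1/1967 + 1/7736211

Greedy algorithm:
11/207: ceiling(207/11) = 19, use 1/19
2/3933: ceiling(3933/2) = 1967, use 1/1967
1/7736211: ceiling(7736211/1) = 7736211, use 1/7736211
Result: 11/207 = 1/19 + 1/1967 + 1/7736211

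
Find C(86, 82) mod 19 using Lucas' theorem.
1

Using Lucas' theorem:
Write n=86 and k=82 in base 19:
n in base 19: [4, 10]
k in base 19: [4, 6]
C(86,82) mod 19 = ∏ C(n_i, k_i) mod 19
Digit binomials (mod 19): C(4,4) = 1; C(10,6) = 210 ≡ 1
Product: 1 × 1 = 1 ≡ 1 (mod 19)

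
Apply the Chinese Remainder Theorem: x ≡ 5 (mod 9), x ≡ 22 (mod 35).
302

Using Chinese Remainder Theorem:
M = 9 × 35 = 315
M1 = 35, M2 = 9
y1 = 35^(-1) mod 9 = 8
y2 = 9^(-1) mod 35 = 4
x = (5×35×8 + 22×9×4) mod 315 = 302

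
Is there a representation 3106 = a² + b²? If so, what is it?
9² + 55² (a=9, b=55)

Factorization: 3106 = 2 × 1553
By Fermat: n is sum of two squares iff every prime p ≡ 3 (mod 4) appears to even power.
All primes ≡ 3 (mod 4) appear to even power.
Search a = 0, 1, 2, … for 3106 - a² a perfect square: first hit at a = 9: 3106 - 81 = 3025 = 55².
3106 = 9² + 55² = 81 + 3025 ✓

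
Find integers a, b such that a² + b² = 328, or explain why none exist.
2² + 18² (a=2, b=18)

Factorization: 328 = 2^3 × 41
By Fermat: n is sum of two squares iff every prime p ≡ 3 (mod 4) appears to even power.
All primes ≡ 3 (mod 4) appear to even power.
Search a = 0, 1, 2, … for 328 - a² a perfect square: first hit at a = 2: 328 - 4 = 324 = 18².
328 = 2² + 18² = 4 + 324 ✓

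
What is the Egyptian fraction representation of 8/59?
1/8 + 1/95 + 1/14947 + 1/670223480

Greedy algorithm:
8/59: ceiling(59/8) = 8, use 1/8
5/472: ceiling(472/5) = 95, use 1/95
3/44840: ceiling(44840/3) = 14947, use 1/14947
1/670223480: ceiling(670223480/1) = 670223480, use 1/670223480
Result: 8/59 = 1/8 + 1/95 + 1/14947 + 1/670223480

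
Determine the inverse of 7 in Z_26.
15

gcd(7, 26) = 1, so the inverse exists.
Extended Euclidean algorithm on (26, 7):
26 = 3 × 7 + 5  ⟹  5 = (1)·26 + (-3)·7
7 = 1 × 5 + 2  ⟹  2 = (-1)·26 + (4)·7
5 = 2 × 2 + 1  ⟹  1 = (3)·26 + (-11)·7
So (-11)·7 ≡ 1 (mod 26), i.e. 7^(-1) ≡ -11 ≡ 15 (mod 26).
Check: 7 × 15 = 105 ≡ 1 (mod 26)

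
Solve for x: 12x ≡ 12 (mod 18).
x ≡ 1 (mod 3)

gcd(12, 18) = 6, which divides 12, so solutions exist.
Divide through by 6: 2x ≡ 2 (mod 3).
Find 2^(-1) mod 3 by the extended Euclidean algorithm:
3 = 1 × 2 + 1  ⟹  1 = (1)·3 + (-1)·2
So (-1)·2 ≡ 1 (mod 3), i.e. 2^(-1) ≡ -1 ≡ 2 (mod 3).
x ≡ 2 × 2 = 4 ≡ 1 (mod 3).
Check: 12 × 1 = 12 ≡ 12 (mod 18).
x ≡ 1 (mod 3), giving 6 solutions mod 18.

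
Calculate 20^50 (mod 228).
172

Repeated squaring. Binary of 50 = 110010.
20^1 ≡ 20 (mod 228); 20^2 ≡ 172 (mod 228); 20^4 ≡ 172 (mod 228); 20^8 ≡ 172 (mod 228); 20^16 ≡ 172 (mod 228); 20^32 ≡ 172 (mod 228)
20^50 = 20^2 × 20^16 × 20^32 ≡ 172 (mod 228)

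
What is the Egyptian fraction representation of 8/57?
1/8 + 1/66 + 1/5016

Greedy algorithm:
8/57: ceiling(57/8) = 8, use 1/8
7/456: ceiling(456/7) = 66, use 1/66
1/5016: ceiling(5016/1) = 5016, use 1/5016
Result: 8/57 = 1/8 + 1/66 + 1/5016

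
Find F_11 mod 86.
3

Matrix identity: Q^n = [[F_(n+1), F_n], [F_n, F_(n-1)]] with Q = [[1,1],[1,0]].
n = 11 = 1011₂. Square-and-multiply, entries mod 86:
Q^1 = [[1,1],[1,0]]
Q^2 = (Q^1)² = [[2,1],[1,1]]
Q^5 = (Q^2)²·Q = [[8,5],[5,3]]
Q^11 = (Q^5)²·Q = [[58,3],[3,55]]
F_11 mod 86 = Q^11[0][1] = 3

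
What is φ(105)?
48

105 = 3 × 5 × 7
φ(n) = n × ∏(1 - 1/p) for each prime p dividing n
φ(105) = 105 × (1 - 1/3) × (1 - 1/5) × (1 - 1/7) = 48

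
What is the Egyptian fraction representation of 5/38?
1/8 + 1/152

Greedy algorithm:
5/38: ceiling(38/5) = 8, use 1/8
1/152: ceiling(152/1) = 152, use 1/152
Result: 5/38 = 1/8 + 1/152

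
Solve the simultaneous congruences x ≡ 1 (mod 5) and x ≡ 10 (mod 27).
91

Using Chinese Remainder Theorem:
M = 5 × 27 = 135
M1 = 27, M2 = 5
y1 = 27^(-1) mod 5 = 3
y2 = 5^(-1) mod 27 = 11
x = (1×27×3 + 10×5×11) mod 135 = 91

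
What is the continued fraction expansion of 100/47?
[2; 7, 1, 5]

Euclidean algorithm steps:
100 = 2 × 47 + 6
47 = 7 × 6 + 5
6 = 1 × 5 + 1
5 = 5 × 1 + 0
Continued fraction: [2; 7, 1, 5]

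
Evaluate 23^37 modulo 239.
217

Repeated squaring. Binary of 37 = 100101.
23^1 ≡ 23 (mod 239); 23^2 ≡ 51 (mod 239); 23^4 ≡ 211 (mod 239); 23^8 ≡ 67 (mod 239); 23^16 ≡ 187 (mod 239); 23^32 ≡ 75 (mod 239)
23^37 = 23^1 × 23^4 × 23^32 ≡ 217 (mod 239)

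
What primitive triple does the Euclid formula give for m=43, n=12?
(1705, 1032, 1993)

Euclid's formula: a = m² - n², b = 2mn, c = m² + n²
m = 43, n = 12
a = 43² - 12² = 1849 - 144 = 1705
b = 2 × 43 × 12 = 1032
c = 43² + 12² = 1849 + 144 = 1993
Verification: 1705² + 1032² = 2907025 + 1065024 = 3972049 = 1993² ✓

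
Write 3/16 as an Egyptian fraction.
1/6 + 1/48

Greedy algorithm:
3/16: ceiling(16/3) = 6, use 1/6
1/48: ceiling(48/1) = 48, use 1/48
Result: 3/16 = 1/6 + 1/48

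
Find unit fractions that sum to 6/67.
1/12 + 1/161 + 1/129444

Greedy algorithm:
6/67: ceiling(67/6) = 12, use 1/12
5/804: ceiling(804/5) = 161, use 1/161
1/129444: ceiling(129444/1) = 129444, use 1/129444
Result: 6/67 = 1/12 + 1/161 + 1/129444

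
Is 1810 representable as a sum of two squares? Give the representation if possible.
17² + 39² (a=17, b=39)

Factorization: 1810 = 2 × 5 × 181
By Fermat: n is sum of two squares iff every prime p ≡ 3 (mod 4) appears to even power.
All primes ≡ 3 (mod 4) appear to even power.
Search a = 0, 1, 2, … for 1810 - a² a perfect square: first hit at a = 17: 1810 - 289 = 1521 = 39².
1810 = 17² + 39² = 289 + 1521 ✓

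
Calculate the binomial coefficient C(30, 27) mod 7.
0

Using Lucas' theorem:
Write n=30 and k=27 in base 7:
n in base 7: [4, 2]
k in base 7: [3, 6]
C(30,27) mod 7 = ∏ C(n_i, k_i) mod 7
Digit binomials (mod 7): C(4,3) = 4; C(2,6) = 0 (k_i > n_i)
Product: 4 × 0 = 0 ≡ 0 (mod 7)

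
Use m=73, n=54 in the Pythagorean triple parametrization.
(2413, 7884, 8245)

Euclid's formula: a = m² - n², b = 2mn, c = m² + n²
m = 73, n = 54
a = 73² - 54² = 5329 - 2916 = 2413
b = 2 × 73 × 54 = 7884
c = 73² + 54² = 5329 + 2916 = 8245
Verification: 2413² + 7884² = 5822569 + 62157456 = 67980025 = 8245² ✓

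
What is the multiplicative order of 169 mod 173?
43

173 is prime, so ord(169) divides φ(173) = 172.
Divisors of 172: 1, 2, 4, 43, 86, 172.
Repeated squaring: 169^1 ≡ 169, 169^2 ≡ 16, 169^4 ≡ 83, 169^8 ≡ 142, 169^16 ≡ 96, 169^32 ≡ 47, 169^64 ≡ 133, 169^128 ≡ 43 (mod 173).
Test 169^d mod 173 for each divisor d in increasing order:
169^1 ≡ 169
169^2 ≡ 16
169^4 ≡ 83
169^43 = 169^32·169^8·169^2·169^1 ≡ 1  ← first divisor giving 1
The order is 43.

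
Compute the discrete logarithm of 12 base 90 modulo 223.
175

Baby-step giant-step with step n = ⌈√223⌉ = 15.
Baby steps 90^j mod 223 (j:value) for j=0..14: 0:1, 1:90, 2:72, 3:13, 4:55, 5:44, 6:169, 7:46, 8:126, 9:190, 10:152, 11:77, 12:17, 13:192, 14:109.
Giant-step multiplier: 90^(-15) ≡ 90^(222-15) = 90^207 ≡ 111 (mod 223).
Giant steps γ_i = 12·111^i mod 223: γ_0=12, γ_1=217, γ_2=3, γ_3=110, γ_4=168, γ_5=139, γ_6=42, γ_7=202, γ_8=122, γ_9=162, γ_10=142, γ_11=152 (in table at j=10).
x = i·n + j = 11·15 + 10 = 175.
Check: 90^175 ≡ 12 (mod 223).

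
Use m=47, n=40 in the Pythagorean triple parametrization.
(609, 3760, 3809)

Euclid's formula: a = m² - n², b = 2mn, c = m² + n²
m = 47, n = 40
a = 47² - 40² = 2209 - 1600 = 609
b = 2 × 47 × 40 = 3760
c = 47² + 40² = 2209 + 1600 = 3809
Verification: 609² + 3760² = 370881 + 14137600 = 14508481 = 3809² ✓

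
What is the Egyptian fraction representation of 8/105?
1/14 + 1/210

Greedy algorithm:
8/105: ceiling(105/8) = 14, use 1/14
1/210: ceiling(210/1) = 210, use 1/210
Result: 8/105 = 1/14 + 1/210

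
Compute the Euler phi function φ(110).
40

110 = 2 × 5 × 11
φ(n) = n × ∏(1 - 1/p) for each prime p dividing n
φ(110) = 110 × (1 - 1/2) × (1 - 1/5) × (1 - 1/11) = 40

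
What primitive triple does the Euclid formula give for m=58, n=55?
(339, 6380, 6389)

Euclid's formula: a = m² - n², b = 2mn, c = m² + n²
m = 58, n = 55
a = 58² - 55² = 3364 - 3025 = 339
b = 2 × 58 × 55 = 6380
c = 58² + 55² = 3364 + 3025 = 6389
Verification: 339² + 6380² = 114921 + 40704400 = 40819321 = 6389² ✓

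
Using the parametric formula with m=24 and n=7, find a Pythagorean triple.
(527, 336, 625)

Euclid's formula: a = m² - n², b = 2mn, c = m² + n²
m = 24, n = 7
a = 24² - 7² = 576 - 49 = 527
b = 2 × 24 × 7 = 336
c = 24² + 7² = 576 + 49 = 625
Verification: 527² + 336² = 277729 + 112896 = 390625 = 625² ✓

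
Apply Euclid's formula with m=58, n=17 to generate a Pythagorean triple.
(3075, 1972, 3653)

Euclid's formula: a = m² - n², b = 2mn, c = m² + n²
m = 58, n = 17
a = 58² - 17² = 3364 - 289 = 3075
b = 2 × 58 × 17 = 1972
c = 58² + 17² = 3364 + 289 = 3653
Verification: 3075² + 1972² = 9455625 + 3888784 = 13344409 = 3653² ✓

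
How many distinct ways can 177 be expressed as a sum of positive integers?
522115831195

p(n) counts ways to write n as a sum of positive integers (order ignored).
Euler's pentagonal recurrence: p(k) = p(k-1) + p(k-2) - p(k-5) - p(k-7) + p(k-12) + p(k-15) - ... (offsets j(3j∓1)/2, signs ++--, p(0)=1, p(<0)=0).
DP table for k = 0..176: p(0)=1, p(1)=1, p(2)=2, p(3)=3, p(4)=5, p(5)=7, p(6)=11, p(7)=15, p(8)=22, p(9)=30, p(10)=42, p(11)=56, p(12)=77, p(13)=101, p(14)=135, p(15)=176, p(16)=231, p(17)=297, p(18)=385, p(19)=490, p(20)=627, p(21)=792, p(22)=1002, p(23)=1255, p(24)=1575, p(25)=1958, p(26)=2436, p(27)=3010, p(28)=3718, p(29)=4565, p(30)=5604, p(31)=6842, p(32)=8349, p(33)=10143, p(34)=12310, p(35)=14883, p(36)=17977, p(37)=21637, p(38)=26015, p(39)=31185, p(40)=37338, p(41)=44583, p(42)=53174, p(43)=63261, p(44)=75175, p(45)=89134, p(46)=105558, p(47)=124754, p(48)=147273, p(49)=173525, p(50)=204226, p(51)=239943, p(52)=281589, p(53)=329931, p(54)=386155, p(55)=451276, p(56)=526823, p(57)=614154, p(58)=715220, p(59)=831820, p(60)=966467, p(61)=1121505, p(62)=1300156, p(63)=1505499, p(64)=1741630, p(65)=2012558, p(66)=2323520, p(67)=2679689, p(68)=3087735, p(69)=3554345, p(70)=4087968, p(71)=4697205, p(72)=5392783, p(73)=6185689, p(74)=7089500, p(75)=8118264, p(76)=9289091, p(77)=10619863, p(78)=12132164, p(79)=13848650, p(80)=15796476, p(81)=18004327, p(82)=20506255, p(83)=23338469, p(84)=26543660, p(85)=30167357, p(86)=34262962, p(87)=38887673, p(88)=44108109, p(89)=49995925, p(90)=56634173, p(91)=64112359, p(92)=72533807, p(93)=82010177, p(94)=92669720, p(95)=104651419, p(96)=118114304, p(97)=133230930, p(98)=150198136, p(99)=169229875, p(100)=190569292, p(101)=214481126, p(102)=241265379, p(103)=271248950, p(104)=304801365, p(105)=342325709, p(106)=384276336, p(107)=431149389, p(108)=483502844, p(109)=541946240, p(110)=607163746, p(111)=679903203, p(112)=761002156, p(113)=851376628, p(114)=952050665, p(115)=1064144451, p(116)=1188908248, p(117)=1327710076, p(118)=1482074143, p(119)=1653668665, p(120)=1844349560, p(121)=2056148051, p(122)=2291320912, p(123)=2552338241, p(124)=2841940500, p(125)=3163127352, p(126)=3519222692, p(127)=3913864295, p(128)=4351078600, p(129)=4835271870, p(130)=5371315400, p(131)=5964539504, p(132)=6620830889, p(133)=7346629512, p(134)=8149040695, p(135)=9035836076, p(136)=10015581680, p(137)=11097645016, p(138)=12292341831, p(139)=13610949895, p(140)=15065878135, p(141)=16670689208, p(142)=18440293320, p(143)=20390982757, p(144)=22540654445, p(145)=24908858009, p(146)=27517052599, p(147)=30388671978, p(148)=33549419497, p(149)=37027355200, p(150)=40853235313, p(151)=45060624582, p(152)=49686288421, p(153)=54770336324, p(154)=60356673280, p(155)=66493182097, p(156)=73232243759, p(157)=80630964769, p(158)=88751778802, p(159)=97662728555, p(160)=107438159466, p(161)=118159068427, p(162)=129913904637, p(163)=142798995930, p(164)=156919475295, p(165)=172389800255, p(166)=189334822579, p(167)=207890420102, p(168)=228204732751, p(169)=250438925115, p(170)=274768617130, p(171)=301384802048, p(172)=330495499613, p(173)=362326859895, p(174)=397125074750, p(175)=435157697830, p(176)=476715857290.
Final step: p(177) = p(176) + p(175) - p(172) - p(170) + p(165) + p(162) - p(155) - p(151) + p(142) + p(137) - p(126) - p(120) + p(107) + p(100) - p(85) - p(77) + p(60) + p(51) - p(32) - p(22) + p(1)
= 476715857290 + 435157697830 - 330495499613 - 274768617130 + 172389800255 + 129913904637 - 66493182097 - 45060624582 + 18440293320 + 11097645016 - 3519222692 - 1844349560 + 431149389 + 190569292 - 30167357 - 10619863 + 966467 + 239943 - 8349 - 1002 + 1
= 522115831195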